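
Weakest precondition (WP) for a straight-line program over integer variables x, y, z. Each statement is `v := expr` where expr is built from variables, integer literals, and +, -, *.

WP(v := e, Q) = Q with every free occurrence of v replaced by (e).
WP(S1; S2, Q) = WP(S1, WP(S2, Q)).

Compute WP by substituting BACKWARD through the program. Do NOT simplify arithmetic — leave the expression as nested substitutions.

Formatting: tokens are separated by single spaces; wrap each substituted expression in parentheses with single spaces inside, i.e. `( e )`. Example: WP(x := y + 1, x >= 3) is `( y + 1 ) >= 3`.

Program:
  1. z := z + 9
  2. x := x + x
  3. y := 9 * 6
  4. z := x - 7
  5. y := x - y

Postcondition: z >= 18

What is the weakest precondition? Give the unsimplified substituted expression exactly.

Answer: ( ( x + x ) - 7 ) >= 18

Derivation:
post: z >= 18
stmt 5: y := x - y  -- replace 0 occurrence(s) of y with (x - y)
  => z >= 18
stmt 4: z := x - 7  -- replace 1 occurrence(s) of z with (x - 7)
  => ( x - 7 ) >= 18
stmt 3: y := 9 * 6  -- replace 0 occurrence(s) of y with (9 * 6)
  => ( x - 7 ) >= 18
stmt 2: x := x + x  -- replace 1 occurrence(s) of x with (x + x)
  => ( ( x + x ) - 7 ) >= 18
stmt 1: z := z + 9  -- replace 0 occurrence(s) of z with (z + 9)
  => ( ( x + x ) - 7 ) >= 18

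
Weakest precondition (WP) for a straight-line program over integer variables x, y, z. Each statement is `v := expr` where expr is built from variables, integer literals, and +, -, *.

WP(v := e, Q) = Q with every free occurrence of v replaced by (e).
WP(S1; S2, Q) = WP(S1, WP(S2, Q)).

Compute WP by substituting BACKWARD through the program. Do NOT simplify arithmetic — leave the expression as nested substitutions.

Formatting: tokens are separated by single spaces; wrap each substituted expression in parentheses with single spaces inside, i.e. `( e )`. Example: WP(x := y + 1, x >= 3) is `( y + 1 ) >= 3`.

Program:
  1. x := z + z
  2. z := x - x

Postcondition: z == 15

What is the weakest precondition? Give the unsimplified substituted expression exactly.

post: z == 15
stmt 2: z := x - x  -- replace 1 occurrence(s) of z with (x - x)
  => ( x - x ) == 15
stmt 1: x := z + z  -- replace 2 occurrence(s) of x with (z + z)
  => ( ( z + z ) - ( z + z ) ) == 15

Answer: ( ( z + z ) - ( z + z ) ) == 15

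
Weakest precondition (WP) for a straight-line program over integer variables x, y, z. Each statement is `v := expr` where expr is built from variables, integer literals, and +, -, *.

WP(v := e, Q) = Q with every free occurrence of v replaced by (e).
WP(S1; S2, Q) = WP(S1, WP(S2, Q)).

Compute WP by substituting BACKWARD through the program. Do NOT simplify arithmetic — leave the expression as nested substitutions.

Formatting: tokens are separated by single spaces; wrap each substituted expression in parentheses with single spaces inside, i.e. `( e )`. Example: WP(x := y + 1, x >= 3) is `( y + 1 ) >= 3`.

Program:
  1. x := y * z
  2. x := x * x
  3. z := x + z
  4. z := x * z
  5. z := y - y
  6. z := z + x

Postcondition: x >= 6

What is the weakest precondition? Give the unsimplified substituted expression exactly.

post: x >= 6
stmt 6: z := z + x  -- replace 0 occurrence(s) of z with (z + x)
  => x >= 6
stmt 5: z := y - y  -- replace 0 occurrence(s) of z with (y - y)
  => x >= 6
stmt 4: z := x * z  -- replace 0 occurrence(s) of z with (x * z)
  => x >= 6
stmt 3: z := x + z  -- replace 0 occurrence(s) of z with (x + z)
  => x >= 6
stmt 2: x := x * x  -- replace 1 occurrence(s) of x with (x * x)
  => ( x * x ) >= 6
stmt 1: x := y * z  -- replace 2 occurrence(s) of x with (y * z)
  => ( ( y * z ) * ( y * z ) ) >= 6

Answer: ( ( y * z ) * ( y * z ) ) >= 6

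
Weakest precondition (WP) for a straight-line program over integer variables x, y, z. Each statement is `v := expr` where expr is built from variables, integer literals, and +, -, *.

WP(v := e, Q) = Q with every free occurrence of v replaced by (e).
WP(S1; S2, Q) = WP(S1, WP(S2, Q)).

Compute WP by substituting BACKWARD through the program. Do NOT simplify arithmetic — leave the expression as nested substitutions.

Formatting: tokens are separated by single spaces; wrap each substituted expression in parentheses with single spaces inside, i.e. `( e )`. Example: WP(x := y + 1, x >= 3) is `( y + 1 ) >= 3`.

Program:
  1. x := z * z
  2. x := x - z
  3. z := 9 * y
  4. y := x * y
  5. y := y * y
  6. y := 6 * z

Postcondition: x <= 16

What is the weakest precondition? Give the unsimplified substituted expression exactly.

post: x <= 16
stmt 6: y := 6 * z  -- replace 0 occurrence(s) of y with (6 * z)
  => x <= 16
stmt 5: y := y * y  -- replace 0 occurrence(s) of y with (y * y)
  => x <= 16
stmt 4: y := x * y  -- replace 0 occurrence(s) of y with (x * y)
  => x <= 16
stmt 3: z := 9 * y  -- replace 0 occurrence(s) of z with (9 * y)
  => x <= 16
stmt 2: x := x - z  -- replace 1 occurrence(s) of x with (x - z)
  => ( x - z ) <= 16
stmt 1: x := z * z  -- replace 1 occurrence(s) of x with (z * z)
  => ( ( z * z ) - z ) <= 16

Answer: ( ( z * z ) - z ) <= 16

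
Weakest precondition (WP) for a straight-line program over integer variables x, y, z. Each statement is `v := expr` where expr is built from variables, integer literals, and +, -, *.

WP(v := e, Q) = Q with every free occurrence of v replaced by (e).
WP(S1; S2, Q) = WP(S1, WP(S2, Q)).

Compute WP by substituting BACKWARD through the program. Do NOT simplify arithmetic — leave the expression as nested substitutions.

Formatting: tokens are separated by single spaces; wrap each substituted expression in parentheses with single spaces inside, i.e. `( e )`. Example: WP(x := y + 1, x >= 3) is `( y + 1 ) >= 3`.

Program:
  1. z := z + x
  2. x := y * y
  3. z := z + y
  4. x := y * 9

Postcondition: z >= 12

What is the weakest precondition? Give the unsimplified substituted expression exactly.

post: z >= 12
stmt 4: x := y * 9  -- replace 0 occurrence(s) of x with (y * 9)
  => z >= 12
stmt 3: z := z + y  -- replace 1 occurrence(s) of z with (z + y)
  => ( z + y ) >= 12
stmt 2: x := y * y  -- replace 0 occurrence(s) of x with (y * y)
  => ( z + y ) >= 12
stmt 1: z := z + x  -- replace 1 occurrence(s) of z with (z + x)
  => ( ( z + x ) + y ) >= 12

Answer: ( ( z + x ) + y ) >= 12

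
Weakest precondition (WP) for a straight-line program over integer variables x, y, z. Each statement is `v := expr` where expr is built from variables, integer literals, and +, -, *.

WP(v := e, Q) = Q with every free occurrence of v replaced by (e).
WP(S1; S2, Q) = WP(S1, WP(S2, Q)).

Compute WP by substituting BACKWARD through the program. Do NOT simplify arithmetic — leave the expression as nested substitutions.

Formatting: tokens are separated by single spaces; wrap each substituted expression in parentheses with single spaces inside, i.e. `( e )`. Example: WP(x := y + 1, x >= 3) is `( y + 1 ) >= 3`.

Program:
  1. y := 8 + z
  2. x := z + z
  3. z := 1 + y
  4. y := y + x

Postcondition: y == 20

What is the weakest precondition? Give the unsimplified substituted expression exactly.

Answer: ( ( 8 + z ) + ( z + z ) ) == 20

Derivation:
post: y == 20
stmt 4: y := y + x  -- replace 1 occurrence(s) of y with (y + x)
  => ( y + x ) == 20
stmt 3: z := 1 + y  -- replace 0 occurrence(s) of z with (1 + y)
  => ( y + x ) == 20
stmt 2: x := z + z  -- replace 1 occurrence(s) of x with (z + z)
  => ( y + ( z + z ) ) == 20
stmt 1: y := 8 + z  -- replace 1 occurrence(s) of y with (8 + z)
  => ( ( 8 + z ) + ( z + z ) ) == 20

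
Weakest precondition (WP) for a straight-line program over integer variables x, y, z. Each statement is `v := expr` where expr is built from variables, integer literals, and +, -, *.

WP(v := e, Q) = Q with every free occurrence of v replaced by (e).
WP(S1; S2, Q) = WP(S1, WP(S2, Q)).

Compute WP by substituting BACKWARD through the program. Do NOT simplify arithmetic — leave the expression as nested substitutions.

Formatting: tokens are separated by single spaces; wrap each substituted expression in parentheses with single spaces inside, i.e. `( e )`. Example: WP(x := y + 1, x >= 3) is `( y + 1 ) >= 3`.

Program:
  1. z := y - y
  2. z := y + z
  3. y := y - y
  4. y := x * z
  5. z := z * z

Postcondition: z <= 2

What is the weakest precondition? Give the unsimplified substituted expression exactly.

Answer: ( ( y + ( y - y ) ) * ( y + ( y - y ) ) ) <= 2

Derivation:
post: z <= 2
stmt 5: z := z * z  -- replace 1 occurrence(s) of z with (z * z)
  => ( z * z ) <= 2
stmt 4: y := x * z  -- replace 0 occurrence(s) of y with (x * z)
  => ( z * z ) <= 2
stmt 3: y := y - y  -- replace 0 occurrence(s) of y with (y - y)
  => ( z * z ) <= 2
stmt 2: z := y + z  -- replace 2 occurrence(s) of z with (y + z)
  => ( ( y + z ) * ( y + z ) ) <= 2
stmt 1: z := y - y  -- replace 2 occurrence(s) of z with (y - y)
  => ( ( y + ( y - y ) ) * ( y + ( y - y ) ) ) <= 2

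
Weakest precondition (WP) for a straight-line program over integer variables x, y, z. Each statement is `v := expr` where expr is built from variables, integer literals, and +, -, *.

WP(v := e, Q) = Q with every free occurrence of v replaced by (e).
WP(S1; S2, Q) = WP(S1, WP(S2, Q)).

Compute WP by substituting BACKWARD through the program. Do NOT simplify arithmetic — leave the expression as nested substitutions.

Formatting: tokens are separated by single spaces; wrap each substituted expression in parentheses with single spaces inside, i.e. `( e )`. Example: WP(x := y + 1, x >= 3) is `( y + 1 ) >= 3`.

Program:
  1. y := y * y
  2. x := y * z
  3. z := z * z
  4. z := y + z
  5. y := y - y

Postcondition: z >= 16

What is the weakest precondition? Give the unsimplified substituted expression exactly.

post: z >= 16
stmt 5: y := y - y  -- replace 0 occurrence(s) of y with (y - y)
  => z >= 16
stmt 4: z := y + z  -- replace 1 occurrence(s) of z with (y + z)
  => ( y + z ) >= 16
stmt 3: z := z * z  -- replace 1 occurrence(s) of z with (z * z)
  => ( y + ( z * z ) ) >= 16
stmt 2: x := y * z  -- replace 0 occurrence(s) of x with (y * z)
  => ( y + ( z * z ) ) >= 16
stmt 1: y := y * y  -- replace 1 occurrence(s) of y with (y * y)
  => ( ( y * y ) + ( z * z ) ) >= 16

Answer: ( ( y * y ) + ( z * z ) ) >= 16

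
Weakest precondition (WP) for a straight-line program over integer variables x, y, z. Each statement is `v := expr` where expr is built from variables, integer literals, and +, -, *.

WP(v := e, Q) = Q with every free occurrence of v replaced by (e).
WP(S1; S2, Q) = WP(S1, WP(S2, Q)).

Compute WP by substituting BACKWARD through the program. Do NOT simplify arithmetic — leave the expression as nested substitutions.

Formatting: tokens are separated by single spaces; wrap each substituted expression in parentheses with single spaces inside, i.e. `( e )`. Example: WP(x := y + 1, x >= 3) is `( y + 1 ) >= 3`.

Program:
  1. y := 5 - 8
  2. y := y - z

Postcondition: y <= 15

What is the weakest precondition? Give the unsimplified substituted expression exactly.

post: y <= 15
stmt 2: y := y - z  -- replace 1 occurrence(s) of y with (y - z)
  => ( y - z ) <= 15
stmt 1: y := 5 - 8  -- replace 1 occurrence(s) of y with (5 - 8)
  => ( ( 5 - 8 ) - z ) <= 15

Answer: ( ( 5 - 8 ) - z ) <= 15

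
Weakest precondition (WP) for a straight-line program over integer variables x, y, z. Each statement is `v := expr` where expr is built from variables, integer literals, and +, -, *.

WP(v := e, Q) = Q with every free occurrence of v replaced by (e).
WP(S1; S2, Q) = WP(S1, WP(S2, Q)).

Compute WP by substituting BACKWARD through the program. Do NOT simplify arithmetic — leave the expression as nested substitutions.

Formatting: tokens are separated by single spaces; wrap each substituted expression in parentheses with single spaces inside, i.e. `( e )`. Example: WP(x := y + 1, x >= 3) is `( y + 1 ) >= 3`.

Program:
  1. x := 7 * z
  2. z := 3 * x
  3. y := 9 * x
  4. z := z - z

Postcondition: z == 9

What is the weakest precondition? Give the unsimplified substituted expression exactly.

Answer: ( ( 3 * ( 7 * z ) ) - ( 3 * ( 7 * z ) ) ) == 9

Derivation:
post: z == 9
stmt 4: z := z - z  -- replace 1 occurrence(s) of z with (z - z)
  => ( z - z ) == 9
stmt 3: y := 9 * x  -- replace 0 occurrence(s) of y with (9 * x)
  => ( z - z ) == 9
stmt 2: z := 3 * x  -- replace 2 occurrence(s) of z with (3 * x)
  => ( ( 3 * x ) - ( 3 * x ) ) == 9
stmt 1: x := 7 * z  -- replace 2 occurrence(s) of x with (7 * z)
  => ( ( 3 * ( 7 * z ) ) - ( 3 * ( 7 * z ) ) ) == 9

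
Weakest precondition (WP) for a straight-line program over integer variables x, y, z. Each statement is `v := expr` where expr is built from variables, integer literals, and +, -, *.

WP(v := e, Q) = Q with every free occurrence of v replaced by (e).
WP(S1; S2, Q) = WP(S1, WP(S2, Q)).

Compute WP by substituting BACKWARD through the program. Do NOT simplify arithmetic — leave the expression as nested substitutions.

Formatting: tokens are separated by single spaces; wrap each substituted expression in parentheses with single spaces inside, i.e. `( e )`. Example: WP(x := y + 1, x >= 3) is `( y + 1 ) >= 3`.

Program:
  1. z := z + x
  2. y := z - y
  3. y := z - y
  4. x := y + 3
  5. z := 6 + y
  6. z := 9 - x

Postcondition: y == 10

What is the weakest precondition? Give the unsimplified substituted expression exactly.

Answer: ( ( z + x ) - ( ( z + x ) - y ) ) == 10

Derivation:
post: y == 10
stmt 6: z := 9 - x  -- replace 0 occurrence(s) of z with (9 - x)
  => y == 10
stmt 5: z := 6 + y  -- replace 0 occurrence(s) of z with (6 + y)
  => y == 10
stmt 4: x := y + 3  -- replace 0 occurrence(s) of x with (y + 3)
  => y == 10
stmt 3: y := z - y  -- replace 1 occurrence(s) of y with (z - y)
  => ( z - y ) == 10
stmt 2: y := z - y  -- replace 1 occurrence(s) of y with (z - y)
  => ( z - ( z - y ) ) == 10
stmt 1: z := z + x  -- replace 2 occurrence(s) of z with (z + x)
  => ( ( z + x ) - ( ( z + x ) - y ) ) == 10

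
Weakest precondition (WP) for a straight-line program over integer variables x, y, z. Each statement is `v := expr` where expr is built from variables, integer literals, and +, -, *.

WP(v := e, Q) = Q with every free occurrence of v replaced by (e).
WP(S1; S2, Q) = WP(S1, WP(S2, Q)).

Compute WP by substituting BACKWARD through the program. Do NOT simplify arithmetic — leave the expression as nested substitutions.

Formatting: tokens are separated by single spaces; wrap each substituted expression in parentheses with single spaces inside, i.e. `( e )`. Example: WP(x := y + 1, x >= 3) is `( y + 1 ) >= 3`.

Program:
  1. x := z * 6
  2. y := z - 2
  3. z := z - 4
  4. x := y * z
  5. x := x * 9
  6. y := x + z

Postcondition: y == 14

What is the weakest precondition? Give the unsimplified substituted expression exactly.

Answer: ( ( ( ( z - 2 ) * ( z - 4 ) ) * 9 ) + ( z - 4 ) ) == 14

Derivation:
post: y == 14
stmt 6: y := x + z  -- replace 1 occurrence(s) of y with (x + z)
  => ( x + z ) == 14
stmt 5: x := x * 9  -- replace 1 occurrence(s) of x with (x * 9)
  => ( ( x * 9 ) + z ) == 14
stmt 4: x := y * z  -- replace 1 occurrence(s) of x with (y * z)
  => ( ( ( y * z ) * 9 ) + z ) == 14
stmt 3: z := z - 4  -- replace 2 occurrence(s) of z with (z - 4)
  => ( ( ( y * ( z - 4 ) ) * 9 ) + ( z - 4 ) ) == 14
stmt 2: y := z - 2  -- replace 1 occurrence(s) of y with (z - 2)
  => ( ( ( ( z - 2 ) * ( z - 4 ) ) * 9 ) + ( z - 4 ) ) == 14
stmt 1: x := z * 6  -- replace 0 occurrence(s) of x with (z * 6)
  => ( ( ( ( z - 2 ) * ( z - 4 ) ) * 9 ) + ( z - 4 ) ) == 14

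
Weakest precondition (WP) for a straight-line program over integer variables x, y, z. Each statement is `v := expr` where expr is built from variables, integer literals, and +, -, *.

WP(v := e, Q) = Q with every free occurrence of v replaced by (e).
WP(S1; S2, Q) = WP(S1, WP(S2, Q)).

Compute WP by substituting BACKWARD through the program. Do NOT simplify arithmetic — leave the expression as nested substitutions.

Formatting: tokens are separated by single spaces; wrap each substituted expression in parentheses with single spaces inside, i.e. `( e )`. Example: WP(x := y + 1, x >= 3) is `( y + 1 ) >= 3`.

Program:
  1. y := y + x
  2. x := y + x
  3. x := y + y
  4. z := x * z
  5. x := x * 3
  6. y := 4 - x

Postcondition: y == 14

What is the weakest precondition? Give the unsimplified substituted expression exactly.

Answer: ( 4 - ( ( ( y + x ) + ( y + x ) ) * 3 ) ) == 14

Derivation:
post: y == 14
stmt 6: y := 4 - x  -- replace 1 occurrence(s) of y with (4 - x)
  => ( 4 - x ) == 14
stmt 5: x := x * 3  -- replace 1 occurrence(s) of x with (x * 3)
  => ( 4 - ( x * 3 ) ) == 14
stmt 4: z := x * z  -- replace 0 occurrence(s) of z with (x * z)
  => ( 4 - ( x * 3 ) ) == 14
stmt 3: x := y + y  -- replace 1 occurrence(s) of x with (y + y)
  => ( 4 - ( ( y + y ) * 3 ) ) == 14
stmt 2: x := y + x  -- replace 0 occurrence(s) of x with (y + x)
  => ( 4 - ( ( y + y ) * 3 ) ) == 14
stmt 1: y := y + x  -- replace 2 occurrence(s) of y with (y + x)
  => ( 4 - ( ( ( y + x ) + ( y + x ) ) * 3 ) ) == 14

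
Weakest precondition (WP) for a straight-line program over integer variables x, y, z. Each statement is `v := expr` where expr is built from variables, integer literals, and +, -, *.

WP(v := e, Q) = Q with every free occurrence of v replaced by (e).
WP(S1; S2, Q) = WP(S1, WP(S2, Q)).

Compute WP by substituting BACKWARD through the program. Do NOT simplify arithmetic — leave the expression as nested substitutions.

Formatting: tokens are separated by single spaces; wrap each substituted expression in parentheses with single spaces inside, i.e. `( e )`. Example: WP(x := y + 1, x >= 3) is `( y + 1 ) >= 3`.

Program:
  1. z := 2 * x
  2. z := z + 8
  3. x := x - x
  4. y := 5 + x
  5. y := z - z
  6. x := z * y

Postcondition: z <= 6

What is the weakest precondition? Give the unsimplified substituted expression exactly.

post: z <= 6
stmt 6: x := z * y  -- replace 0 occurrence(s) of x with (z * y)
  => z <= 6
stmt 5: y := z - z  -- replace 0 occurrence(s) of y with (z - z)
  => z <= 6
stmt 4: y := 5 + x  -- replace 0 occurrence(s) of y with (5 + x)
  => z <= 6
stmt 3: x := x - x  -- replace 0 occurrence(s) of x with (x - x)
  => z <= 6
stmt 2: z := z + 8  -- replace 1 occurrence(s) of z with (z + 8)
  => ( z + 8 ) <= 6
stmt 1: z := 2 * x  -- replace 1 occurrence(s) of z with (2 * x)
  => ( ( 2 * x ) + 8 ) <= 6

Answer: ( ( 2 * x ) + 8 ) <= 6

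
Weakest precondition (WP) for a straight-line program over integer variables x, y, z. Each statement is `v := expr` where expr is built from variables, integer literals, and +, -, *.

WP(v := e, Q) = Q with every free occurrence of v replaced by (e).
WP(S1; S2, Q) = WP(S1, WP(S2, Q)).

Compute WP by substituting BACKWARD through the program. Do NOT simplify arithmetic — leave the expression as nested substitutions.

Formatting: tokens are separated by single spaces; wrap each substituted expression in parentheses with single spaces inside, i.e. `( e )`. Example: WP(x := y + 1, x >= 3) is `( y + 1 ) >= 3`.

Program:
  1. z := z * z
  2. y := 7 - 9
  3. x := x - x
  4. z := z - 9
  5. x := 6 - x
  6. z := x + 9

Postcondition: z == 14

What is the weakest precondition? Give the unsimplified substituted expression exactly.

post: z == 14
stmt 6: z := x + 9  -- replace 1 occurrence(s) of z with (x + 9)
  => ( x + 9 ) == 14
stmt 5: x := 6 - x  -- replace 1 occurrence(s) of x with (6 - x)
  => ( ( 6 - x ) + 9 ) == 14
stmt 4: z := z - 9  -- replace 0 occurrence(s) of z with (z - 9)
  => ( ( 6 - x ) + 9 ) == 14
stmt 3: x := x - x  -- replace 1 occurrence(s) of x with (x - x)
  => ( ( 6 - ( x - x ) ) + 9 ) == 14
stmt 2: y := 7 - 9  -- replace 0 occurrence(s) of y with (7 - 9)
  => ( ( 6 - ( x - x ) ) + 9 ) == 14
stmt 1: z := z * z  -- replace 0 occurrence(s) of z with (z * z)
  => ( ( 6 - ( x - x ) ) + 9 ) == 14

Answer: ( ( 6 - ( x - x ) ) + 9 ) == 14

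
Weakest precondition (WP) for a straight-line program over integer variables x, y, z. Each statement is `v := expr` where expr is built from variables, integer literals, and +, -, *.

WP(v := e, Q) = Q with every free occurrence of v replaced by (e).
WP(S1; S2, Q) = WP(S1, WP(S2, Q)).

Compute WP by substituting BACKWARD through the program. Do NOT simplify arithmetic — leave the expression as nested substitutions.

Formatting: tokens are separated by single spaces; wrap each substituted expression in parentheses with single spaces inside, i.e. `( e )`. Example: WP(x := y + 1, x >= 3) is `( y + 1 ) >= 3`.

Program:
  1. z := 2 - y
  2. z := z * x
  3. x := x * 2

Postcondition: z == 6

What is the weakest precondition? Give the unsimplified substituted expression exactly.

post: z == 6
stmt 3: x := x * 2  -- replace 0 occurrence(s) of x with (x * 2)
  => z == 6
stmt 2: z := z * x  -- replace 1 occurrence(s) of z with (z * x)
  => ( z * x ) == 6
stmt 1: z := 2 - y  -- replace 1 occurrence(s) of z with (2 - y)
  => ( ( 2 - y ) * x ) == 6

Answer: ( ( 2 - y ) * x ) == 6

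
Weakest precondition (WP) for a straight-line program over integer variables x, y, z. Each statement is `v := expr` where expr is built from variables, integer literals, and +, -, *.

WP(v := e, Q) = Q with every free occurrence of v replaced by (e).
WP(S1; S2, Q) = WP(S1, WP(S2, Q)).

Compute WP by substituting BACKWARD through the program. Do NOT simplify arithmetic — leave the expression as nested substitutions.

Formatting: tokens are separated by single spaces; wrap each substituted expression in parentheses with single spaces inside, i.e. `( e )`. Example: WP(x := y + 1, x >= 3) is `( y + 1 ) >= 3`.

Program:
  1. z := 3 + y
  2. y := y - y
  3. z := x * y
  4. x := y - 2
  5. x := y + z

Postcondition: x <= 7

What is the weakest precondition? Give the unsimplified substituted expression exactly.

post: x <= 7
stmt 5: x := y + z  -- replace 1 occurrence(s) of x with (y + z)
  => ( y + z ) <= 7
stmt 4: x := y - 2  -- replace 0 occurrence(s) of x with (y - 2)
  => ( y + z ) <= 7
stmt 3: z := x * y  -- replace 1 occurrence(s) of z with (x * y)
  => ( y + ( x * y ) ) <= 7
stmt 2: y := y - y  -- replace 2 occurrence(s) of y with (y - y)
  => ( ( y - y ) + ( x * ( y - y ) ) ) <= 7
stmt 1: z := 3 + y  -- replace 0 occurrence(s) of z with (3 + y)
  => ( ( y - y ) + ( x * ( y - y ) ) ) <= 7

Answer: ( ( y - y ) + ( x * ( y - y ) ) ) <= 7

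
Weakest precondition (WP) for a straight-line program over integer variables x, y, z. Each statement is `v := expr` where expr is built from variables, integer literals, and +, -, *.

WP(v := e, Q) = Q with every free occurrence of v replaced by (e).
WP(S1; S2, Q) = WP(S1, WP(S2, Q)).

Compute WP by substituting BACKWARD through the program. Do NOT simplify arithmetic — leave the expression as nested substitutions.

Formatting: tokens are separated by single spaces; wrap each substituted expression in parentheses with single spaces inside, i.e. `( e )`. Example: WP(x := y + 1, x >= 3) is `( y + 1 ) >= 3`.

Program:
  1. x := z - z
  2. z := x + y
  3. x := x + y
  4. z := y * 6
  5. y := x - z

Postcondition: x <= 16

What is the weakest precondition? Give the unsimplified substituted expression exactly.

post: x <= 16
stmt 5: y := x - z  -- replace 0 occurrence(s) of y with (x - z)
  => x <= 16
stmt 4: z := y * 6  -- replace 0 occurrence(s) of z with (y * 6)
  => x <= 16
stmt 3: x := x + y  -- replace 1 occurrence(s) of x with (x + y)
  => ( x + y ) <= 16
stmt 2: z := x + y  -- replace 0 occurrence(s) of z with (x + y)
  => ( x + y ) <= 16
stmt 1: x := z - z  -- replace 1 occurrence(s) of x with (z - z)
  => ( ( z - z ) + y ) <= 16

Answer: ( ( z - z ) + y ) <= 16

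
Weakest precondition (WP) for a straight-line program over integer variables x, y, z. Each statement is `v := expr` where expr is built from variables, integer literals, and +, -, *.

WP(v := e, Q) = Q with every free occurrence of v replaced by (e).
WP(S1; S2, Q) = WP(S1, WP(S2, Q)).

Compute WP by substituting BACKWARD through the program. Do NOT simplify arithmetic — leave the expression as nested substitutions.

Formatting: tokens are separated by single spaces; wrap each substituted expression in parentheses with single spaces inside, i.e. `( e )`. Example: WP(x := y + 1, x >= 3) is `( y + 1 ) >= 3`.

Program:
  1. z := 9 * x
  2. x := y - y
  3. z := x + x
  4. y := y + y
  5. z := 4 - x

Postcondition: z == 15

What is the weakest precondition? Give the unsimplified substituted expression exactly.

Answer: ( 4 - ( y - y ) ) == 15

Derivation:
post: z == 15
stmt 5: z := 4 - x  -- replace 1 occurrence(s) of z with (4 - x)
  => ( 4 - x ) == 15
stmt 4: y := y + y  -- replace 0 occurrence(s) of y with (y + y)
  => ( 4 - x ) == 15
stmt 3: z := x + x  -- replace 0 occurrence(s) of z with (x + x)
  => ( 4 - x ) == 15
stmt 2: x := y - y  -- replace 1 occurrence(s) of x with (y - y)
  => ( 4 - ( y - y ) ) == 15
stmt 1: z := 9 * x  -- replace 0 occurrence(s) of z with (9 * x)
  => ( 4 - ( y - y ) ) == 15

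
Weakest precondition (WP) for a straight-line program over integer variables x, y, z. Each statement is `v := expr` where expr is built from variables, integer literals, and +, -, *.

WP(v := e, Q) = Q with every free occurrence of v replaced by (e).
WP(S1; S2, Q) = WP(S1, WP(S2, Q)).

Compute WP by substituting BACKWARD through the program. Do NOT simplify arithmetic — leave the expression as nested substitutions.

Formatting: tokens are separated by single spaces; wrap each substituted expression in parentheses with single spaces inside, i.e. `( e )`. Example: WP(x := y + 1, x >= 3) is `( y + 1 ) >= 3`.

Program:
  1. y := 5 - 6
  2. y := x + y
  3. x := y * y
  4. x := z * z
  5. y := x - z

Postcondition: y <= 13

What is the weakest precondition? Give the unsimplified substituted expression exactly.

Answer: ( ( z * z ) - z ) <= 13

Derivation:
post: y <= 13
stmt 5: y := x - z  -- replace 1 occurrence(s) of y with (x - z)
  => ( x - z ) <= 13
stmt 4: x := z * z  -- replace 1 occurrence(s) of x with (z * z)
  => ( ( z * z ) - z ) <= 13
stmt 3: x := y * y  -- replace 0 occurrence(s) of x with (y * y)
  => ( ( z * z ) - z ) <= 13
stmt 2: y := x + y  -- replace 0 occurrence(s) of y with (x + y)
  => ( ( z * z ) - z ) <= 13
stmt 1: y := 5 - 6  -- replace 0 occurrence(s) of y with (5 - 6)
  => ( ( z * z ) - z ) <= 13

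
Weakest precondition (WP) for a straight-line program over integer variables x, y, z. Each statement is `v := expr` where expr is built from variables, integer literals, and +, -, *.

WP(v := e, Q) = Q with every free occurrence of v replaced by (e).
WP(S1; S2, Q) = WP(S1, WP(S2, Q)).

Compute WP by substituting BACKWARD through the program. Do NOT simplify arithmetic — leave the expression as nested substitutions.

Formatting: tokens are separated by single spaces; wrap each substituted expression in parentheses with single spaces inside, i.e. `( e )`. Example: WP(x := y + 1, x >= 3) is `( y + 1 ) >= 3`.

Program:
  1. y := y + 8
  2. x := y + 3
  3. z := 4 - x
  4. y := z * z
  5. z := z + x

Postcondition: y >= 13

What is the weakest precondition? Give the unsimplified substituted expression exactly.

post: y >= 13
stmt 5: z := z + x  -- replace 0 occurrence(s) of z with (z + x)
  => y >= 13
stmt 4: y := z * z  -- replace 1 occurrence(s) of y with (z * z)
  => ( z * z ) >= 13
stmt 3: z := 4 - x  -- replace 2 occurrence(s) of z with (4 - x)
  => ( ( 4 - x ) * ( 4 - x ) ) >= 13
stmt 2: x := y + 3  -- replace 2 occurrence(s) of x with (y + 3)
  => ( ( 4 - ( y + 3 ) ) * ( 4 - ( y + 3 ) ) ) >= 13
stmt 1: y := y + 8  -- replace 2 occurrence(s) of y with (y + 8)
  => ( ( 4 - ( ( y + 8 ) + 3 ) ) * ( 4 - ( ( y + 8 ) + 3 ) ) ) >= 13

Answer: ( ( 4 - ( ( y + 8 ) + 3 ) ) * ( 4 - ( ( y + 8 ) + 3 ) ) ) >= 13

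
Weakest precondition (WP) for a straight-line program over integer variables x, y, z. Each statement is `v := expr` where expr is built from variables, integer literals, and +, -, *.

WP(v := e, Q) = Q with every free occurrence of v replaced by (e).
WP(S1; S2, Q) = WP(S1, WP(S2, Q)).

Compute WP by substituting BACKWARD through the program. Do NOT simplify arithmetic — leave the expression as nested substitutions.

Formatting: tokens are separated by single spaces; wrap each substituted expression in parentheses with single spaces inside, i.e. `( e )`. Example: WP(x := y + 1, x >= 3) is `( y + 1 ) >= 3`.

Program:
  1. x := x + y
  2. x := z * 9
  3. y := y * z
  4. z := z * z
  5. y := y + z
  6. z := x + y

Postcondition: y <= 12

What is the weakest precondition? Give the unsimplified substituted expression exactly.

Answer: ( ( y * z ) + ( z * z ) ) <= 12

Derivation:
post: y <= 12
stmt 6: z := x + y  -- replace 0 occurrence(s) of z with (x + y)
  => y <= 12
stmt 5: y := y + z  -- replace 1 occurrence(s) of y with (y + z)
  => ( y + z ) <= 12
stmt 4: z := z * z  -- replace 1 occurrence(s) of z with (z * z)
  => ( y + ( z * z ) ) <= 12
stmt 3: y := y * z  -- replace 1 occurrence(s) of y with (y * z)
  => ( ( y * z ) + ( z * z ) ) <= 12
stmt 2: x := z * 9  -- replace 0 occurrence(s) of x with (z * 9)
  => ( ( y * z ) + ( z * z ) ) <= 12
stmt 1: x := x + y  -- replace 0 occurrence(s) of x with (x + y)
  => ( ( y * z ) + ( z * z ) ) <= 12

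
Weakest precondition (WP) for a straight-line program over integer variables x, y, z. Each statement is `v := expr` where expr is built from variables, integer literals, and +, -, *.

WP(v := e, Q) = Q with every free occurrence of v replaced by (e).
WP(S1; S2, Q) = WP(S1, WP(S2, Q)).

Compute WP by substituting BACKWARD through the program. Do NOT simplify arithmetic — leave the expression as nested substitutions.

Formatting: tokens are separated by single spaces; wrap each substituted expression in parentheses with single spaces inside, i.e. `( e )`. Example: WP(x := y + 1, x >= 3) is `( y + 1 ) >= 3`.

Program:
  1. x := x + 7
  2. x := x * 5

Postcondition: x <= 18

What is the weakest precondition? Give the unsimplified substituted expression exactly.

Answer: ( ( x + 7 ) * 5 ) <= 18

Derivation:
post: x <= 18
stmt 2: x := x * 5  -- replace 1 occurrence(s) of x with (x * 5)
  => ( x * 5 ) <= 18
stmt 1: x := x + 7  -- replace 1 occurrence(s) of x with (x + 7)
  => ( ( x + 7 ) * 5 ) <= 18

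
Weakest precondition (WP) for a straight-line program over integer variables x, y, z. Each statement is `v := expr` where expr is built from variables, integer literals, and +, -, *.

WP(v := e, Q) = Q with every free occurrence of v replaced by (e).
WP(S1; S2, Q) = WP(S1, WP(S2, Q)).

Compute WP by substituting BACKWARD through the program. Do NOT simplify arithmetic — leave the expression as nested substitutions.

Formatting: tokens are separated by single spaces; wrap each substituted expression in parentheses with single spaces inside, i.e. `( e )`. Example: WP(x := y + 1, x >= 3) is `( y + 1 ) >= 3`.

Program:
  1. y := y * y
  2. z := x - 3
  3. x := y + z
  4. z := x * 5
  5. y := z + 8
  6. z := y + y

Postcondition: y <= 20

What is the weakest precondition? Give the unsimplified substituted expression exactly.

post: y <= 20
stmt 6: z := y + y  -- replace 0 occurrence(s) of z with (y + y)
  => y <= 20
stmt 5: y := z + 8  -- replace 1 occurrence(s) of y with (z + 8)
  => ( z + 8 ) <= 20
stmt 4: z := x * 5  -- replace 1 occurrence(s) of z with (x * 5)
  => ( ( x * 5 ) + 8 ) <= 20
stmt 3: x := y + z  -- replace 1 occurrence(s) of x with (y + z)
  => ( ( ( y + z ) * 5 ) + 8 ) <= 20
stmt 2: z := x - 3  -- replace 1 occurrence(s) of z with (x - 3)
  => ( ( ( y + ( x - 3 ) ) * 5 ) + 8 ) <= 20
stmt 1: y := y * y  -- replace 1 occurrence(s) of y with (y * y)
  => ( ( ( ( y * y ) + ( x - 3 ) ) * 5 ) + 8 ) <= 20

Answer: ( ( ( ( y * y ) + ( x - 3 ) ) * 5 ) + 8 ) <= 20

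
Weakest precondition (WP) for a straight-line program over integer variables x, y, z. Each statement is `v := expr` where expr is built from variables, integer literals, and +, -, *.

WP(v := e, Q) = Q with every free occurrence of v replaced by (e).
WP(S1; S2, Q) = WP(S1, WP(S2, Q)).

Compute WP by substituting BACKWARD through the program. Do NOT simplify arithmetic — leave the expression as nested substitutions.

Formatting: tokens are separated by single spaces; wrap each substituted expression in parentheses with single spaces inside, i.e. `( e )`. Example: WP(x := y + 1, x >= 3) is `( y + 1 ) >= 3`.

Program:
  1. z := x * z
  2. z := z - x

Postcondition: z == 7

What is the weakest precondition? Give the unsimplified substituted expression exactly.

Answer: ( ( x * z ) - x ) == 7

Derivation:
post: z == 7
stmt 2: z := z - x  -- replace 1 occurrence(s) of z with (z - x)
  => ( z - x ) == 7
stmt 1: z := x * z  -- replace 1 occurrence(s) of z with (x * z)
  => ( ( x * z ) - x ) == 7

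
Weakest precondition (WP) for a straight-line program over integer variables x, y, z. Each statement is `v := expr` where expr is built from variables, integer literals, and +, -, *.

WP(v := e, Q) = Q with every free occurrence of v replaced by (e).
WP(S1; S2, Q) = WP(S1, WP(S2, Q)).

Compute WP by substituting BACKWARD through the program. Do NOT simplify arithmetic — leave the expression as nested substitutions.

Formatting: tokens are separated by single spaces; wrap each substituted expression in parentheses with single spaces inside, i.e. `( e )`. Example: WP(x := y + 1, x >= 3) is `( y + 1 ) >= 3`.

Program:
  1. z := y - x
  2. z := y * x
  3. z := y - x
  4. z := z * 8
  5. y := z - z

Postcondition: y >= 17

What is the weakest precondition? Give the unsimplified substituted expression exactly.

post: y >= 17
stmt 5: y := z - z  -- replace 1 occurrence(s) of y with (z - z)
  => ( z - z ) >= 17
stmt 4: z := z * 8  -- replace 2 occurrence(s) of z with (z * 8)
  => ( ( z * 8 ) - ( z * 8 ) ) >= 17
stmt 3: z := y - x  -- replace 2 occurrence(s) of z with (y - x)
  => ( ( ( y - x ) * 8 ) - ( ( y - x ) * 8 ) ) >= 17
stmt 2: z := y * x  -- replace 0 occurrence(s) of z with (y * x)
  => ( ( ( y - x ) * 8 ) - ( ( y - x ) * 8 ) ) >= 17
stmt 1: z := y - x  -- replace 0 occurrence(s) of z with (y - x)
  => ( ( ( y - x ) * 8 ) - ( ( y - x ) * 8 ) ) >= 17

Answer: ( ( ( y - x ) * 8 ) - ( ( y - x ) * 8 ) ) >= 17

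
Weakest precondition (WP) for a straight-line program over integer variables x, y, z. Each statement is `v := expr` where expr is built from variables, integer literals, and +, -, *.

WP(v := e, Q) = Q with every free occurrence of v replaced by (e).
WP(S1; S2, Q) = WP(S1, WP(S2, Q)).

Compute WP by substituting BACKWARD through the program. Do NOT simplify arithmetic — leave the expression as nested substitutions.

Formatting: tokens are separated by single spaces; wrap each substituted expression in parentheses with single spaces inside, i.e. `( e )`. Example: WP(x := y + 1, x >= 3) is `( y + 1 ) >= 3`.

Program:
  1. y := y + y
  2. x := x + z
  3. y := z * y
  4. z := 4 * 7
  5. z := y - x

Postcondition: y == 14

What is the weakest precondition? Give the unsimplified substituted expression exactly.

Answer: ( z * ( y + y ) ) == 14

Derivation:
post: y == 14
stmt 5: z := y - x  -- replace 0 occurrence(s) of z with (y - x)
  => y == 14
stmt 4: z := 4 * 7  -- replace 0 occurrence(s) of z with (4 * 7)
  => y == 14
stmt 3: y := z * y  -- replace 1 occurrence(s) of y with (z * y)
  => ( z * y ) == 14
stmt 2: x := x + z  -- replace 0 occurrence(s) of x with (x + z)
  => ( z * y ) == 14
stmt 1: y := y + y  -- replace 1 occurrence(s) of y with (y + y)
  => ( z * ( y + y ) ) == 14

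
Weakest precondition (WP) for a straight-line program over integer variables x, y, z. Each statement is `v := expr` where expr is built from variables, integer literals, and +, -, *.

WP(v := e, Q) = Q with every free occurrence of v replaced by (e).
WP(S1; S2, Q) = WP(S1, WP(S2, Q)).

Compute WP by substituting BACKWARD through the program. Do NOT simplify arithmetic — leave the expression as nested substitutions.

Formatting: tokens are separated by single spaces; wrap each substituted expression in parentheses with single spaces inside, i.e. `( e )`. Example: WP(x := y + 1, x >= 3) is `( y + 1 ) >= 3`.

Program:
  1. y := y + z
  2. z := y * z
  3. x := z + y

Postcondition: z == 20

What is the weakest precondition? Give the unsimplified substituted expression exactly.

Answer: ( ( y + z ) * z ) == 20

Derivation:
post: z == 20
stmt 3: x := z + y  -- replace 0 occurrence(s) of x with (z + y)
  => z == 20
stmt 2: z := y * z  -- replace 1 occurrence(s) of z with (y * z)
  => ( y * z ) == 20
stmt 1: y := y + z  -- replace 1 occurrence(s) of y with (y + z)
  => ( ( y + z ) * z ) == 20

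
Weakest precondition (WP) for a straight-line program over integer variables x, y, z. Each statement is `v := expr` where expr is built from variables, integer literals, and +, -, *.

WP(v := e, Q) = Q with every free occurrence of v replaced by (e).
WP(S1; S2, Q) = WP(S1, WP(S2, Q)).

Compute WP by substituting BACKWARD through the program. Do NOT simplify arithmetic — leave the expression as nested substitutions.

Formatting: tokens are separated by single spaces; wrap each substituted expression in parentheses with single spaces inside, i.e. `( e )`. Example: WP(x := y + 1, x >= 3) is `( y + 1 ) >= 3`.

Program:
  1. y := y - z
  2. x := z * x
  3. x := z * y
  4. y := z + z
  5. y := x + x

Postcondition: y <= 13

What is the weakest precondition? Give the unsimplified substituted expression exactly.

post: y <= 13
stmt 5: y := x + x  -- replace 1 occurrence(s) of y with (x + x)
  => ( x + x ) <= 13
stmt 4: y := z + z  -- replace 0 occurrence(s) of y with (z + z)
  => ( x + x ) <= 13
stmt 3: x := z * y  -- replace 2 occurrence(s) of x with (z * y)
  => ( ( z * y ) + ( z * y ) ) <= 13
stmt 2: x := z * x  -- replace 0 occurrence(s) of x with (z * x)
  => ( ( z * y ) + ( z * y ) ) <= 13
stmt 1: y := y - z  -- replace 2 occurrence(s) of y with (y - z)
  => ( ( z * ( y - z ) ) + ( z * ( y - z ) ) ) <= 13

Answer: ( ( z * ( y - z ) ) + ( z * ( y - z ) ) ) <= 13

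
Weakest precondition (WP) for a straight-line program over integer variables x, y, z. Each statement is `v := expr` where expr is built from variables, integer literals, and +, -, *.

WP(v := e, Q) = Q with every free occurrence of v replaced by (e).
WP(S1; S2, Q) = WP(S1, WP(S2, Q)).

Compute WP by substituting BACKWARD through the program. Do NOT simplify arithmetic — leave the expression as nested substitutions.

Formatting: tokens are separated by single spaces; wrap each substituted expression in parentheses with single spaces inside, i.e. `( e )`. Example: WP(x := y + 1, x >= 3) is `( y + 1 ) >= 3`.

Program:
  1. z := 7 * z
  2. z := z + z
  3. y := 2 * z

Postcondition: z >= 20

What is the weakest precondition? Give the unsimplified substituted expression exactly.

Answer: ( ( 7 * z ) + ( 7 * z ) ) >= 20

Derivation:
post: z >= 20
stmt 3: y := 2 * z  -- replace 0 occurrence(s) of y with (2 * z)
  => z >= 20
stmt 2: z := z + z  -- replace 1 occurrence(s) of z with (z + z)
  => ( z + z ) >= 20
stmt 1: z := 7 * z  -- replace 2 occurrence(s) of z with (7 * z)
  => ( ( 7 * z ) + ( 7 * z ) ) >= 20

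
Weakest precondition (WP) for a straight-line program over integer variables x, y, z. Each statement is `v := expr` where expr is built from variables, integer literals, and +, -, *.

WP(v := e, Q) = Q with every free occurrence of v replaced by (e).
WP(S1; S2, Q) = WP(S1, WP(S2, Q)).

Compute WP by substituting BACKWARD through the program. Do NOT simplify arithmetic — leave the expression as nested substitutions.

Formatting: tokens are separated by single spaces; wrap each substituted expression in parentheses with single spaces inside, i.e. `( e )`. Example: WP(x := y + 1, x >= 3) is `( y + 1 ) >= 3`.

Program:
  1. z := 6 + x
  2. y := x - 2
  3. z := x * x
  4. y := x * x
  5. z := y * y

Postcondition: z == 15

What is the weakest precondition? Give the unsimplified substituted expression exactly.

post: z == 15
stmt 5: z := y * y  -- replace 1 occurrence(s) of z with (y * y)
  => ( y * y ) == 15
stmt 4: y := x * x  -- replace 2 occurrence(s) of y with (x * x)
  => ( ( x * x ) * ( x * x ) ) == 15
stmt 3: z := x * x  -- replace 0 occurrence(s) of z with (x * x)
  => ( ( x * x ) * ( x * x ) ) == 15
stmt 2: y := x - 2  -- replace 0 occurrence(s) of y with (x - 2)
  => ( ( x * x ) * ( x * x ) ) == 15
stmt 1: z := 6 + x  -- replace 0 occurrence(s) of z with (6 + x)
  => ( ( x * x ) * ( x * x ) ) == 15

Answer: ( ( x * x ) * ( x * x ) ) == 15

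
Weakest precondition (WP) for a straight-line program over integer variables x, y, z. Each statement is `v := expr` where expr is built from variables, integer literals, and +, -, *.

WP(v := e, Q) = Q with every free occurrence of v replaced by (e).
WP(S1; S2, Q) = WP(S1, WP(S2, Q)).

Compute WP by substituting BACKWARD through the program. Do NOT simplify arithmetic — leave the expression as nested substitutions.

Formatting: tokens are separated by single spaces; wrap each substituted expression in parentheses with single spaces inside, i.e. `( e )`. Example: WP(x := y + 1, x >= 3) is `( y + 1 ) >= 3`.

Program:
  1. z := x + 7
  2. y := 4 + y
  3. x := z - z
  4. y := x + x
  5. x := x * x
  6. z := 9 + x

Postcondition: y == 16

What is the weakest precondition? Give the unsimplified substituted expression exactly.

post: y == 16
stmt 6: z := 9 + x  -- replace 0 occurrence(s) of z with (9 + x)
  => y == 16
stmt 5: x := x * x  -- replace 0 occurrence(s) of x with (x * x)
  => y == 16
stmt 4: y := x + x  -- replace 1 occurrence(s) of y with (x + x)
  => ( x + x ) == 16
stmt 3: x := z - z  -- replace 2 occurrence(s) of x with (z - z)
  => ( ( z - z ) + ( z - z ) ) == 16
stmt 2: y := 4 + y  -- replace 0 occurrence(s) of y with (4 + y)
  => ( ( z - z ) + ( z - z ) ) == 16
stmt 1: z := x + 7  -- replace 4 occurrence(s) of z with (x + 7)
  => ( ( ( x + 7 ) - ( x + 7 ) ) + ( ( x + 7 ) - ( x + 7 ) ) ) == 16

Answer: ( ( ( x + 7 ) - ( x + 7 ) ) + ( ( x + 7 ) - ( x + 7 ) ) ) == 16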